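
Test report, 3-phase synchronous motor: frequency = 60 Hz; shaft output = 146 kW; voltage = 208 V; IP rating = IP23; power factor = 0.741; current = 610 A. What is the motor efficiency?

P_out = 146 kW = 146000 W
P_in = √3·V_L·I_L·cosφ = 1.732 × 208 × 610 × 0.741 = 162839 W
η = P_out / P_in = 146000 / 162839 = 0.897 = 89.7%

89.7 %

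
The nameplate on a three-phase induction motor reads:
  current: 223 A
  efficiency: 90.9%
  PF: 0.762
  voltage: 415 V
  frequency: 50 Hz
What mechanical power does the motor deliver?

111 kW

P_in = √3·V·I·cosφ = 1.732 × 415 × 223 × 0.762 = 122139 W
P_out = η·P_in = 0.909 × 122139 = 111024 W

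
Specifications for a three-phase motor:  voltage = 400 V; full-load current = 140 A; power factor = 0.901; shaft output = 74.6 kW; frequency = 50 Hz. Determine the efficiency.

85.4 %

P_out = 74.6 kW = 74600 W
P_in = √3·V_L·I_L·cosφ = 1.732 × 400 × 140 × 0.901 = 87390 W
η = P_out / P_in = 74600 / 87390 = 0.854 = 85.4%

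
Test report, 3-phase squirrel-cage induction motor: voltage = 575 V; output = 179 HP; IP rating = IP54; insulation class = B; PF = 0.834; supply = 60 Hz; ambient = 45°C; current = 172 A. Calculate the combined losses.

9.33 kW

P_in = √3·V·I·cosφ = 1.732×575×172×0.834 = 142860 W
P_out = 179×746 = 133534 W
Losses = P_in − P_out = 142860 − 133534 = 9326 W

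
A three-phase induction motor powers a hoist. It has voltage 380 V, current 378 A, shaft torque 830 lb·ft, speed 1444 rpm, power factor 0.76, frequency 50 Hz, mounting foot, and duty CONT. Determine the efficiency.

90.0 %

τ = 830 lb·ft × 1.356 = 1125 N·m
ω = 2π × 1444/60 = 151.2 rad/s; P_out = τω = 1125 × 151.2 = 170100 W
P_in = √3·V_L·I_L·cosφ = 1.732 × 380 × 378 × 0.76 = 189076 W
η = P_out / P_in = 170100 / 189076 = 0.900 = 90.0%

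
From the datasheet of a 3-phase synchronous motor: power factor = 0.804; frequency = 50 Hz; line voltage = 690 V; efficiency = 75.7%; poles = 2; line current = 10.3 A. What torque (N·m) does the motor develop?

23.8 N·m

P_in = √3·V·I·cosφ = 1.732 × 690 × 10.3 × 0.804 = 9897 W
P_out = η·P_in = 0.757 × 9897 = 7492 W
n = n_s = 120×50/2 = 3000 rpm (synchronous)
ω = 2π×3000/60 = 314.2 rad/s
τ = P_out/ω = 7492/314.2 = 23.8 N·m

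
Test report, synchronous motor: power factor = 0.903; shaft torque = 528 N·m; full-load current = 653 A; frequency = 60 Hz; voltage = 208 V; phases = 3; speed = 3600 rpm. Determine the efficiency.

93.7 %

ω = 2π × 3600/60 = 377 rad/s; P_out = τω = 528 × 377 = 199056 W
P_in = √3·V_L·I_L·cosφ = 1.732 × 208 × 653 × 0.903 = 212428 W
η = P_out / P_in = 199056 / 212428 = 0.937 = 93.7%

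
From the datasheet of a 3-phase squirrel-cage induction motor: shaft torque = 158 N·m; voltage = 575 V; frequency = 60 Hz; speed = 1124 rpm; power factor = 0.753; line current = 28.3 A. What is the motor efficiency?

87.6 %

ω = 2π × 1124/60 = 117.7 rad/s; P_out = τω = 158 × 117.7 = 18597 W
P_in = √3·V_L·I_L·cosφ = 1.732 × 575 × 28.3 × 0.753 = 21223 W
η = P_out / P_in = 18597 / 21223 = 0.876 = 87.6%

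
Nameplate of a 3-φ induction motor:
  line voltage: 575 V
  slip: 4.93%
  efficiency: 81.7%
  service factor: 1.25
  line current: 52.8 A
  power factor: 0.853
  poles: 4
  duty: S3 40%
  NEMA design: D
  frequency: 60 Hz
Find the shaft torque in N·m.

204 N·m

P_in = √3·V·I·cosφ = 1.732 × 575 × 52.8 × 0.853 = 44854 W
P_out = η·P_in = 0.817 × 44854 = 36646 W
n_s = 120×60/4 = 1800 rpm; n = 1800×(1−0.0493) = 1711 rpm
ω = 2π×1711/60 = 179.2 rad/s
τ = P_out/ω = 36646/179.2 = 204 N·m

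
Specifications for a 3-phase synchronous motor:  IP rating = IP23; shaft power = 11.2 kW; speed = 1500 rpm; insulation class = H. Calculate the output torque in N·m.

71.3 N·m

ω = 2π × 1500/60 = 157.1 rad/s
τ = P/ω = 11200/157.1 = 71.3 N·m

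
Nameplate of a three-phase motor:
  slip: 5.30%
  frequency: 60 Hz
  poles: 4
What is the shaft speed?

1705 rpm

n_s = 120f/p = 120×60/4 = 1800 rpm
n = n_s(1 − s) = 1800 × (1 − 0.053) = 1705 rpm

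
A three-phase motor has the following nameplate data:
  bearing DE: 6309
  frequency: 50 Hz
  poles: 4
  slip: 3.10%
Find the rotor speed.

1454 rpm

n_s = 120f/p = 120×50/4 = 1500 rpm
n = n_s(1 − s) = 1500 × (1 − 0.031) = 1454 rpm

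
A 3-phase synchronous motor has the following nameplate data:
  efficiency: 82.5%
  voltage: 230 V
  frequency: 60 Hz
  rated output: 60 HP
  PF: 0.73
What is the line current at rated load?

187 A

P_out = 60 × 746 = 44760 W
P_in = P_out / η = 44760 / 0.825 = 54255 W
I_L = P_in / (√3·V_L·cosφ) = 54255 / (1.732 × 230 × 0.73) = 187 A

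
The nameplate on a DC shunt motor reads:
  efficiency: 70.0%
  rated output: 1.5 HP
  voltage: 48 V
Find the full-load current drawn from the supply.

P_out = 1.5 × 746 = 1119 W
P_in = P_out / η = 1119 / 0.700 = 1599 W
I = P_in / V = 1599 / 48 = 33.3 A

33.3 A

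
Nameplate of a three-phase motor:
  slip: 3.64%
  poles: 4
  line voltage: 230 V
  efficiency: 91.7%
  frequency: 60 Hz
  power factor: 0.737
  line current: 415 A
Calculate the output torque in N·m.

P_in = √3·V·I·cosφ = 1.732 × 230 × 415 × 0.737 = 121840 W
P_out = η·P_in = 0.917 × 121840 = 111727 W
n_s = 120×60/4 = 1800 rpm; n = 1800×(1−0.0364) = 1734 rpm
ω = 2π×1734/60 = 181.6 rad/s
τ = P_out/ω = 111727/181.6 = 615 N·m

615 N·m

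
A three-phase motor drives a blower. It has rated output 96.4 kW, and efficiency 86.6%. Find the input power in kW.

P_out = 96400 W
P_in = P_out/η = 96400/0.866 = 111316 W = 111 kW

111 kW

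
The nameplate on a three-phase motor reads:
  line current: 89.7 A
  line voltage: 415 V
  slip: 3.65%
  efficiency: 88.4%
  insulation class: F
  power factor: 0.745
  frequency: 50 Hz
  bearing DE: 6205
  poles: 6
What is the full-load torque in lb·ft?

310 lb·ft

P_in = √3·V·I·cosφ = 1.732 × 415 × 89.7 × 0.745 = 48034 W
P_out = η·P_in = 0.884 × 48034 = 42462 W
n_s = 120×50/6 = 1000 rpm; n = 1000×(1−0.0365) = 964 rpm
ω = 2π×964/60 = 100.9 rad/s
τ = P_out/ω = 42462/100.9 = 420.8 N·m
In lb·ft: 420.8/1.356 = 310 lb·ft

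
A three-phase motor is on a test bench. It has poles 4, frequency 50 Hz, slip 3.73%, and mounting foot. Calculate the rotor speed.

n_s = 120f/p = 120×50/4 = 1500 rpm
n = n_s(1 − s) = 1500 × (1 − 0.0373) = 1444 rpm

1444 rpm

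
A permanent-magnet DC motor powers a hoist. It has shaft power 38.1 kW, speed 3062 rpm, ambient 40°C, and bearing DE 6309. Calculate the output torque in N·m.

119 N·m

ω = 2π × 3062/60 = 320.7 rad/s
τ = P/ω = 38100/320.7 = 119 N·m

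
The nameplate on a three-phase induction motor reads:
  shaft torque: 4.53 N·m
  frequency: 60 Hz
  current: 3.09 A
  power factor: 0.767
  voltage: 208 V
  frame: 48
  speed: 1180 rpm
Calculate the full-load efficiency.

ω = 2π × 1180/60 = 123.6 rad/s; P_out = τω = 4.53 × 123.6 = 560 W
P_in = √3·V_L·I_L·cosφ = 1.732 × 208 × 3.09 × 0.767 = 854 W
η = P_out / P_in = 560 / 854 = 0.656 = 65.6%

65.6 %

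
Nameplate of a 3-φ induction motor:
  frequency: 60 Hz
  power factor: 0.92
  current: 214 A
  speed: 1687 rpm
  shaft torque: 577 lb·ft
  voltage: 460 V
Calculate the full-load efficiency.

88.1 %

τ = 577 lb·ft × 1.356 = 782.4 N·m
ω = 2π × 1687/60 = 176.7 rad/s; P_out = τω = 782.4 × 176.7 = 138250 W
P_in = √3·V_L·I_L·cosφ = 1.732 × 460 × 214 × 0.92 = 156858 W
η = P_out / P_in = 138250 / 156858 = 0.881 = 88.1%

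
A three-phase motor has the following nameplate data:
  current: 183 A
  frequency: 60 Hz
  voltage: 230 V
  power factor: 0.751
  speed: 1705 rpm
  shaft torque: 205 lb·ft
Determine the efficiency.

90.6 %

τ = 205 lb·ft × 1.356 = 278 N·m
ω = 2π × 1705/60 = 178.5 rad/s; P_out = τω = 278 × 178.5 = 49623 W
P_in = √3·V_L·I_L·cosφ = 1.732 × 230 × 183 × 0.751 = 54748 W
η = P_out / P_in = 49623 / 54748 = 0.906 = 90.6%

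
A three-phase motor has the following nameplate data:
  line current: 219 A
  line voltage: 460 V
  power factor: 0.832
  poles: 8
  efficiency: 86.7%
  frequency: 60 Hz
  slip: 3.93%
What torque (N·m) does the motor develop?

1390 N·m

P_in = √3·V·I·cosφ = 1.732 × 460 × 219 × 0.832 = 145169 W
P_out = η·P_in = 0.867 × 145169 = 125862 W
n_s = 120×60/8 = 900 rpm; n = 900×(1−0.0393) = 865 rpm
ω = 2π×865/60 = 90.58 rad/s
τ = P_out/ω = 125862/90.58 = 1390 N·m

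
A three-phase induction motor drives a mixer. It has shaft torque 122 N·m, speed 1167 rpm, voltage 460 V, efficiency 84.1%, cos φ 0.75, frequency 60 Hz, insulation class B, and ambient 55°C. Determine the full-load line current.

29.7 A

ω = 2π×1167/60 = 122.2 rad/s; P_out = τω = 122 × 122.2 = 14908 W
P_in = P_out / η = 14908 / 0.841 = 17727 W
I_L = P_in / (√3·V_L·cosφ) = 17727 / (1.732 × 460 × 0.75) = 29.7 A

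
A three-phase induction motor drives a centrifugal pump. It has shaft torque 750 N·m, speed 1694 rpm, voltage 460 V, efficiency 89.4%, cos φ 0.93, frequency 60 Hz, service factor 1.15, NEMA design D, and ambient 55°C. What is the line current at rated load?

ω = 2π×1694/60 = 177.4 rad/s; P_out = τω = 750 × 177.4 = 133050 W
P_in = P_out / η = 133050 / 0.894 = 148826 W
I_L = P_in / (√3·V_L·cosφ) = 148826 / (1.732 × 460 × 0.93) = 201 A

201 A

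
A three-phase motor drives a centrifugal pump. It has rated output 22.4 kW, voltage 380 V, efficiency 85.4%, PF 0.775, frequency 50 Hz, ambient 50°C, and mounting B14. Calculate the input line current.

P_out = 22.4 kW = 22400 W
P_in = P_out / η = 22400 / 0.854 = 26230 W
I_L = P_in / (√3·V_L·cosφ) = 26230 / (1.732 × 380 × 0.775) = 51.4 A

51.4 A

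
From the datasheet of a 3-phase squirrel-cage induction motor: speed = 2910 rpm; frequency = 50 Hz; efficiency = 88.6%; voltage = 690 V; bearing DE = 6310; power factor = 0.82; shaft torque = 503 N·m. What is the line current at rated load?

177 A

ω = 2π×2910/60 = 304.7 rad/s; P_out = τω = 503 × 304.7 = 153264 W
P_in = P_out / η = 153264 / 0.886 = 172984 W
I_L = P_in / (√3·V_L·cosφ) = 172984 / (1.732 × 690 × 0.82) = 177 A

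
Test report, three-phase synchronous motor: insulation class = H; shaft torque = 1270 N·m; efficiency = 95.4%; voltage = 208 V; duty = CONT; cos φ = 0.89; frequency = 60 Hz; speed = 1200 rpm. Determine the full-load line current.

522 A

ω = 2π×1200/60 = 125.7 rad/s; P_out = τω = 1270 × 125.7 = 159639 W
P_in = P_out / η = 159639 / 0.954 = 167336 W
I_L = P_in / (√3·V_L·cosφ) = 167336 / (1.732 × 208 × 0.89) = 522 A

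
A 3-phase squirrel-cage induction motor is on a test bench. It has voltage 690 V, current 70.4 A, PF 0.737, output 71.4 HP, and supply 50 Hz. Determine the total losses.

P_in = √3·V·I·cosφ = 1.732×690×70.4×0.737 = 62006 W
P_out = 71.4×746 = 53264 W
Losses = P_in − P_out = 62006 − 53264 = 8742 W

8.74 kW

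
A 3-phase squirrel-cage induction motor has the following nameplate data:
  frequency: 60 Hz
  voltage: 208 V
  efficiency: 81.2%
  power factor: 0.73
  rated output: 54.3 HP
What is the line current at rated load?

190 A

P_out = 54.3 × 746 = 40508 W
P_in = P_out / η = 40508 / 0.812 = 49887 W
I_L = P_in / (√3·V_L·cosφ) = 49887 / (1.732 × 208 × 0.73) = 190 A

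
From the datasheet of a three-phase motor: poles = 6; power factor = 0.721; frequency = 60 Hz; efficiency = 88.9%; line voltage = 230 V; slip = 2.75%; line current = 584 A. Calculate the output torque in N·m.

P_in = √3·V·I·cosφ = 1.732 × 230 × 584 × 0.721 = 167735 W
P_out = η·P_in = 0.889 × 167735 = 149116 W
n_s = 120×60/6 = 1200 rpm; n = 1200×(1−0.0275) = 1167 rpm
ω = 2π×1167/60 = 122.2 rad/s
τ = P_out/ω = 149116/122.2 = 1220 N·m

1220 N·m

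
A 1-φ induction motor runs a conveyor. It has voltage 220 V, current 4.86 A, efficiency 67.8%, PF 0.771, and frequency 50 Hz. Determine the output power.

0.559 kW

P_in = V·I·cosφ = 220 × 4.86 × 0.771 = 824 W
P_out = η·P_in = 0.678 × 824 = 559 W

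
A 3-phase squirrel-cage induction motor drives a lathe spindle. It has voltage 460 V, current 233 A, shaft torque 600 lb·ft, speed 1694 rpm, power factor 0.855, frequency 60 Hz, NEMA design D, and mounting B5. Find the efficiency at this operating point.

τ = 600 lb·ft × 1.356 = 813.6 N·m
ω = 2π × 1694/60 = 177.4 rad/s; P_out = τω = 813.6 × 177.4 = 144333 W
P_in = √3·V_L·I_L·cosφ = 1.732 × 460 × 233 × 0.855 = 158719 W
η = P_out / P_in = 144333 / 158719 = 0.909 = 90.9%

90.9 %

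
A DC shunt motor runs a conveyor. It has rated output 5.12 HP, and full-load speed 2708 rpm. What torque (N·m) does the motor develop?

13.5 N·m

P_out = 5.12 × 746 = 3820 W
ω = 2π × 2708/60 = 283.6 rad/s
τ = P_out/ω = 3820/283.6 = 13.5 N·m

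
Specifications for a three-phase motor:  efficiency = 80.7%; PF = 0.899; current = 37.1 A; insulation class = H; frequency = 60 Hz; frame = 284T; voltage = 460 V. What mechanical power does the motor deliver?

21.4 kW

P_in = √3·V·I·cosφ = 1.732 × 460 × 37.1 × 0.899 = 26573 W
P_out = η·P_in = 0.807 × 26573 = 21444 W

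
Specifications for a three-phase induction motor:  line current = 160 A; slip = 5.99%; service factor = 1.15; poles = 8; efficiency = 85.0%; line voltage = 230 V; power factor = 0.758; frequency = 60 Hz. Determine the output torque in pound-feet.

P_in = √3·V·I·cosφ = 1.732 × 230 × 160 × 0.758 = 48313 W
P_out = η·P_in = 0.85 × 48313 = 41066 W
n_s = 120×60/8 = 900 rpm; n = 900×(1−0.0599) = 846 rpm
ω = 2π×846/60 = 88.59 rad/s
τ = P_out/ω = 41066/88.59 = 463.6 N·m
In lb·ft: 463.6/1.356 = 342 lb·ft

342 lb·ft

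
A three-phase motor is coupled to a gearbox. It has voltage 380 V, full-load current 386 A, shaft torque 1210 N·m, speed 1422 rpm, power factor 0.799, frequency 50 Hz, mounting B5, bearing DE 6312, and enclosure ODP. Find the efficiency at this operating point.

88.8 %

ω = 2π × 1422/60 = 148.9 rad/s; P_out = τω = 1210 × 148.9 = 180169 W
P_in = √3·V_L·I_L·cosφ = 1.732 × 380 × 386 × 0.799 = 202986 W
η = P_out / P_in = 180169 / 202986 = 0.888 = 88.8%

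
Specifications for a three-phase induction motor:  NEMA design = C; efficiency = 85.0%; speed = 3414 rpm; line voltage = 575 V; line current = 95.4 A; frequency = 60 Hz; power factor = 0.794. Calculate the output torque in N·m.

179 N·m

P_in = √3·V·I·cosφ = 1.732 × 575 × 95.4 × 0.794 = 75437 W
P_out = η·P_in = 0.85 × 75437 = 64121 W
n = 3414 rpm
ω = 2π×3414/60 = 357.5 rad/s
τ = P_out/ω = 64121/357.5 = 179 N·m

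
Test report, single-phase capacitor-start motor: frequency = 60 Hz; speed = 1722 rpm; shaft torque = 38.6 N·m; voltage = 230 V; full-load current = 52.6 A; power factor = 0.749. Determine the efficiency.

76.8 %

ω = 2π × 1722/60 = 180.3 rad/s; P_out = τω = 38.6 × 180.3 = 6960 W
P_in = V·I·cosφ = 230 × 52.6 × 0.749 = 9061 W
η = P_out / P_in = 6960 / 9061 = 0.768 = 76.8%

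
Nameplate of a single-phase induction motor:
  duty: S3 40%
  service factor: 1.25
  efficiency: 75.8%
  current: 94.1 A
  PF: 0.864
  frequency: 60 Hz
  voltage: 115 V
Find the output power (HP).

9.5 HP

P_in = V·I·cosφ = 115 × 94.1 × 0.864 = 9350 W
P_out = η·P_in = 0.758 × 9350 = 7087 W
= 7087/746 = 9.5 HP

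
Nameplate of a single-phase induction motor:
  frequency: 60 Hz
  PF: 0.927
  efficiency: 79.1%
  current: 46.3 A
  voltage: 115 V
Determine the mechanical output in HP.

P_in = V·I·cosφ = 115 × 46.3 × 0.927 = 4936 W
P_out = η·P_in = 0.791 × 4936 = 3904 W
= 3904/746 = 5.23 HP

5.23 HP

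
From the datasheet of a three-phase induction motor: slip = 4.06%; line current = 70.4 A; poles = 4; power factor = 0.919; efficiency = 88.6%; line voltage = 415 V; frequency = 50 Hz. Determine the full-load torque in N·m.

P_in = √3·V·I·cosφ = 1.732 × 415 × 70.4 × 0.919 = 46503 W
P_out = η·P_in = 0.886 × 46503 = 41202 W
n_s = 120×50/4 = 1500 rpm; n = 1500×(1−0.0406) = 1439 rpm
ω = 2π×1439/60 = 150.7 rad/s
τ = P_out/ω = 41202/150.7 = 273 N·m

273 N·m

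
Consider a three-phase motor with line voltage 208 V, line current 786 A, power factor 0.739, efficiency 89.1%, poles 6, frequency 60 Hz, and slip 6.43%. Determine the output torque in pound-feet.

1170 lb·ft

P_in = √3·V·I·cosφ = 1.732 × 208 × 786 × 0.739 = 209256 W
P_out = η·P_in = 0.891 × 209256 = 186447 W
n_s = 120×60/6 = 1200 rpm; n = 1200×(1−0.0643) = 1123 rpm
ω = 2π×1123/60 = 117.6 rad/s
τ = P_out/ω = 186447/117.6 = 1585 N·m
In lb·ft: 1585/1.356 = 1170 lb·ft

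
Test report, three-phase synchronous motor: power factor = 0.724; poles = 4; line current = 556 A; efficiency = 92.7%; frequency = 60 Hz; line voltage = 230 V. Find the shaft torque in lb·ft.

582 lb·ft

P_in = √3·V·I·cosφ = 1.732 × 230 × 556 × 0.724 = 160357 W
P_out = η·P_in = 0.927 × 160357 = 148651 W
n = n_s = 120×60/4 = 1800 rpm (synchronous)
ω = 2π×1800/60 = 188.5 rad/s
τ = P_out/ω = 148651/188.5 = 788.6 N·m
In lb·ft: 788.6/1.356 = 582 lb·ft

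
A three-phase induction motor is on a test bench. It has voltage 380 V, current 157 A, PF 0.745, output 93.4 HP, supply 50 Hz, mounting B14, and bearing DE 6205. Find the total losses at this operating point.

7.31 kW

P_in = √3·V·I·cosφ = 1.732×380×157×0.745 = 76982 W
P_out = 93.4×746 = 69676 W
Losses = P_in − P_out = 76982 − 69676 = 7306 W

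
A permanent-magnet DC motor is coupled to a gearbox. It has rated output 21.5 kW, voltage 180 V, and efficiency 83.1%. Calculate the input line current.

144 A

P_out = 21.5 kW = 21500 W
P_in = P_out / η = 21500 / 0.831 = 25872 W
I = P_in / V = 25872 / 180 = 144 A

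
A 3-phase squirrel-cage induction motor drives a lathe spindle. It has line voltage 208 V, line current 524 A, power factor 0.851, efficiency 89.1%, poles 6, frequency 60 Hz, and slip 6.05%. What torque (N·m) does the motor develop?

1210 N·m

P_in = √3·V·I·cosφ = 1.732 × 208 × 524 × 0.851 = 160647 W
P_out = η·P_in = 0.891 × 160647 = 143136 W
n_s = 120×60/6 = 1200 rpm; n = 1200×(1−0.0605) = 1127 rpm
ω = 2π×1127/60 = 118 rad/s
τ = P_out/ω = 143136/118 = 1210 N·m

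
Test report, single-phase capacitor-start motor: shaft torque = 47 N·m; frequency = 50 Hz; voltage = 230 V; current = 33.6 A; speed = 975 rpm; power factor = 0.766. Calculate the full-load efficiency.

81.1 %

ω = 2π × 975/60 = 102.1 rad/s; P_out = τω = 47 × 102.1 = 4799 W
P_in = V·I·cosφ = 230 × 33.6 × 0.766 = 5920 W
η = P_out / P_in = 4799 / 5920 = 0.811 = 81.1%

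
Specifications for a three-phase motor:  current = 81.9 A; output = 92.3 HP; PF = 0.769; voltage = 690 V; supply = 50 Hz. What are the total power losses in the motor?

P_in = √3·V·I·cosφ = 1.732×690×81.9×0.769 = 75267 W
P_out = 92.3×746 = 68856 W
Losses = P_in − P_out = 75267 − 68856 = 6411 W

6410 W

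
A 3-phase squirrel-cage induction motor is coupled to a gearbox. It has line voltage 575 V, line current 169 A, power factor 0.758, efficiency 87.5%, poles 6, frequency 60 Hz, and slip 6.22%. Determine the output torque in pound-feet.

P_in = √3·V·I·cosφ = 1.732 × 575 × 169 × 0.758 = 127577 W
P_out = η·P_in = 0.875 × 127577 = 111630 W
n_s = 120×60/6 = 1200 rpm; n = 1200×(1−0.0622) = 1125 rpm
ω = 2π×1125/60 = 117.8 rad/s
τ = P_out/ω = 111630/117.8 = 947.6 N·m
In lb·ft: 947.6/1.356 = 699 lb·ft

699 lb·ft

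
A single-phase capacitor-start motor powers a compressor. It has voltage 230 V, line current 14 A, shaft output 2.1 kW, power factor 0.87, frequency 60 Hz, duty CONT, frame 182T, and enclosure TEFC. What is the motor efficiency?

75.0 %

P_out = 2.1 kW = 2100 W
P_in = V·I·cosφ = 230 × 14 × 0.87 = 2801 W
η = P_out / P_in = 2100 / 2801 = 0.750 = 75.0%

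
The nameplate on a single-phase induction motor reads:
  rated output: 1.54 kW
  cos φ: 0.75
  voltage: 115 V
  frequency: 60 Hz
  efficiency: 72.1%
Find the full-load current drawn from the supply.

24.8 A

P_out = 1.54 kW = 1540 W
P_in = P_out / η = 1540 / 0.721 = 2136 W
I = P_in / (V·cosφ) = 2136 / (115 × 0.75) = 24.8 A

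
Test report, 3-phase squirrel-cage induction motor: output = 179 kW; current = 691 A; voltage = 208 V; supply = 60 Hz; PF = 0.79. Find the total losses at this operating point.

P_in = √3·V·I·cosφ = 1.732×208×691×0.79 = 196660 W
P_out = 179000 W
Losses = P_in − P_out = 196660 − 179000 = 17660 W

17.7 kW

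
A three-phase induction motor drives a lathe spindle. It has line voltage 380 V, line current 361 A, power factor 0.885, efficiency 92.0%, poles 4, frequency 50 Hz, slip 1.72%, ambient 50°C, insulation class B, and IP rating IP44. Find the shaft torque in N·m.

P_in = √3·V·I·cosφ = 1.732 × 380 × 361 × 0.885 = 210272 W
P_out = η·P_in = 0.92 × 210272 = 193450 W
n_s = 120×50/4 = 1500 rpm; n = 1500×(1−0.0172) = 1474 rpm
ω = 2π×1474/60 = 154.4 rad/s
τ = P_out/ω = 193450/154.4 = 1250 N·m

1250 N·m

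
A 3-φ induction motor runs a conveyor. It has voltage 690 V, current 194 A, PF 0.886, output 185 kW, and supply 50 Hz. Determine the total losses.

20400 W

P_in = √3·V·I·cosφ = 1.732×690×194×0.886 = 205415 W
P_out = 185000 W
Losses = P_in − P_out = 205415 − 185000 = 20415 W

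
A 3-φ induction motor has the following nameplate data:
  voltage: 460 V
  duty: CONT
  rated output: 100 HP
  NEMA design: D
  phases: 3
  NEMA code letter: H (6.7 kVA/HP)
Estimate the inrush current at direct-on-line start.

841 A

S_LR = 6.7 × 100 = 670 kVA
I_LR = S_LR/(√3·V_L) = 670000/(1.732×460) = 841 A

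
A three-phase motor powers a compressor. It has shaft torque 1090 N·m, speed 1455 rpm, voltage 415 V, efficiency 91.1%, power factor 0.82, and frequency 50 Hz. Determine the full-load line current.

ω = 2π×1455/60 = 152.4 rad/s; P_out = τω = 1090 × 152.4 = 166116 W
P_in = P_out / η = 166116 / 0.911 = 182345 W
I_L = P_in / (√3·V_L·cosφ) = 182345 / (1.732 × 415 × 0.82) = 309 A

309 A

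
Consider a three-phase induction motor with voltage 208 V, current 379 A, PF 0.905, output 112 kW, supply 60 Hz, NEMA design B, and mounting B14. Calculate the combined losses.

11600 W

P_in = √3·V·I·cosφ = 1.732×208×379×0.905 = 123566 W
P_out = 112000 W
Losses = P_in − P_out = 123566 − 112000 = 11566 W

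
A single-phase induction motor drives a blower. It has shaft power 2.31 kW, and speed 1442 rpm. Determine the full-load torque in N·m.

15.3 N·m

ω = 2π × 1442/60 = 151 rad/s
τ = P/ω = 2310/151 = 15.3 N·m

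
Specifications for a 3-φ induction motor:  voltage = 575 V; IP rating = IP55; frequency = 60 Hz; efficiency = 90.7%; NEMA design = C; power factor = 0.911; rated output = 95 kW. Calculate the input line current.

115 A

P_out = 95 kW = 95000 W
P_in = P_out / η = 95000 / 0.907 = 104741 W
I_L = P_in / (√3·V_L·cosφ) = 104741 / (1.732 × 575 × 0.911) = 115 A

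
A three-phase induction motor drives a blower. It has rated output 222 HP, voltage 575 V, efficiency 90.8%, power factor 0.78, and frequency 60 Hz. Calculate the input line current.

P_out = 222 × 746 = 165612 W
P_in = P_out / η = 165612 / 0.908 = 182392 W
I_L = P_in / (√3·V_L·cosφ) = 182392 / (1.732 × 575 × 0.78) = 235 A

235 A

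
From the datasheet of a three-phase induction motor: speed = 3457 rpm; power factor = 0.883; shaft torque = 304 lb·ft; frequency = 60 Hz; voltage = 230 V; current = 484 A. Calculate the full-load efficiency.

τ = 304 lb·ft × 1.356 = 412.2 N·m
ω = 2π × 3457/60 = 362 rad/s; P_out = τω = 412.2 × 362 = 149216 W
P_in = √3·V_L·I_L·cosφ = 1.732 × 230 × 484 × 0.883 = 170248 W
η = P_out / P_in = 149216 / 170248 = 0.876 = 87.6%

87.6 %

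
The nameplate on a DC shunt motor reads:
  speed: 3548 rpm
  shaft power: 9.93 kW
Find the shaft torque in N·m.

ω = 2π × 3548/60 = 371.5 rad/s
τ = P/ω = 9930/371.5 = 26.7 N·m

26.7 N·m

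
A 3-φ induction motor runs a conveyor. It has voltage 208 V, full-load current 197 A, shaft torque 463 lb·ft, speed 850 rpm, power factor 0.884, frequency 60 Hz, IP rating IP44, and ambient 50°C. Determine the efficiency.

89.1 %

τ = 463 lb·ft × 1.356 = 627.8 N·m
ω = 2π × 850/60 = 89.01 rad/s; P_out = τω = 627.8 × 89.01 = 55880 W
P_in = √3·V_L·I_L·cosφ = 1.732 × 208 × 197 × 0.884 = 62738 W
η = P_out / P_in = 55880 / 62738 = 0.891 = 89.1%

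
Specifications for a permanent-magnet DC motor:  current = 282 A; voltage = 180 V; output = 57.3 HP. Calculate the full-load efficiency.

84.2 %

P_out = 57.3 × 746 = 42746 W
P_in = V·I = 180 × 282 = 50760 W
η = P_out / P_in = 42746 / 50760 = 0.842 = 84.2%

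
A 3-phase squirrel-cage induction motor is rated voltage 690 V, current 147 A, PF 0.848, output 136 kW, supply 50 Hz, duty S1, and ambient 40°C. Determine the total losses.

13 kW

P_in = √3·V·I·cosφ = 1.732×690×147×0.848 = 148974 W
P_out = 136000 W
Losses = P_in − P_out = 148974 − 136000 = 12974 W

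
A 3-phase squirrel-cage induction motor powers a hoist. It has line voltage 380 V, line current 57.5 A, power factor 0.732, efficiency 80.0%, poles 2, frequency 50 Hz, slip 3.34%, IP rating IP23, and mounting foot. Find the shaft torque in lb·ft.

53.8 lb·ft

P_in = √3·V·I·cosφ = 1.732 × 380 × 57.5 × 0.732 = 27702 W
P_out = η·P_in = 0.8 × 27702 = 22162 W
n_s = 120×50/2 = 3000 rpm; n = 3000×(1−0.0334) = 2900 rpm
ω = 2π×2900/60 = 303.7 rad/s
τ = P_out/ω = 22162/303.7 = 72.97 N·m
In lb·ft: 72.97/1.356 = 53.8 lb·ft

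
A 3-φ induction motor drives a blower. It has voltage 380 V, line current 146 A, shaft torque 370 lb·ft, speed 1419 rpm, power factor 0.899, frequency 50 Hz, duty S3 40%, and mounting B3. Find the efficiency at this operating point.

τ = 370 lb·ft × 1.356 = 501.7 N·m
ω = 2π × 1419/60 = 148.6 rad/s; P_out = τω = 501.7 × 148.6 = 74553 W
P_in = √3·V_L·I_L·cosφ = 1.732 × 380 × 146 × 0.899 = 86386 W
η = P_out / P_in = 74553 / 86386 = 0.863 = 86.3%

86.3 %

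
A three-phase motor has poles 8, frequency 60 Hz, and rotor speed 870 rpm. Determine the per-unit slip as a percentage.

n_s = 120f/p = 120×60/8 = 900 rpm
s = (n_s − n)/n_s = (900 − 870)/900 = 0.0333

3.3 %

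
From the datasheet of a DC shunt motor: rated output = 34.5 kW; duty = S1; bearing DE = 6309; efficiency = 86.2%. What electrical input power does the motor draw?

P_out = 34500 W
P_in = P_out/η = 34500/0.862 = 40023 W = 40 kW

40 kW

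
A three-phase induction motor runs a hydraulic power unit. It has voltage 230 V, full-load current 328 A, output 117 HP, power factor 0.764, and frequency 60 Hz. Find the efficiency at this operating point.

87.4 %

P_out = 117 × 746 = 87282 W
P_in = √3·V_L·I_L·cosφ = 1.732 × 230 × 328 × 0.764 = 99826 W
η = P_out / P_in = 87282 / 99826 = 0.874 = 87.4%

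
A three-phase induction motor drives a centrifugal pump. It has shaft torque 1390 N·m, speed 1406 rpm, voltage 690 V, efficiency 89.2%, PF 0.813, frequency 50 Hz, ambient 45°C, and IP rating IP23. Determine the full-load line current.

236 A

ω = 2π×1406/60 = 147.2 rad/s; P_out = τω = 1390 × 147.2 = 204608 W
P_in = P_out / η = 204608 / 0.892 = 229381 W
I_L = P_in / (√3·V_L·cosφ) = 229381 / (1.732 × 690 × 0.813) = 236 A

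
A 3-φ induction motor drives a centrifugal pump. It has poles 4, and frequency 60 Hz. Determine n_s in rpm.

1800 rpm

n_s = 120f/p = 120×60/4 = 1800 rpm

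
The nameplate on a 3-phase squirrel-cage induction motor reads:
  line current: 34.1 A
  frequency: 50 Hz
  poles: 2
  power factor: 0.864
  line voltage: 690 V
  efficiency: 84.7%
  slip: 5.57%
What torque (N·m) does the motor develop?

101 N·m

P_in = √3·V·I·cosφ = 1.732 × 690 × 34.1 × 0.864 = 35210 W
P_out = η·P_in = 0.847 × 35210 = 29823 W
n_s = 120×50/2 = 3000 rpm; n = 3000×(1−0.0557) = 2833 rpm
ω = 2π×2833/60 = 296.7 rad/s
τ = P_out/ω = 29823/296.7 = 101 N·m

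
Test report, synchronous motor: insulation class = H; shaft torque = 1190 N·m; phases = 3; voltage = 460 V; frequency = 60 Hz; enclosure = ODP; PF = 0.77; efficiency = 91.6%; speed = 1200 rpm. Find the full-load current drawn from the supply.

266 A

ω = 2π×1200/60 = 125.7 rad/s; P_out = τω = 1190 × 125.7 = 149583 W
P_in = P_out / η = 149583 / 0.916 = 163300 W
I_L = P_in / (√3·V_L·cosφ) = 163300 / (1.732 × 460 × 0.77) = 266 A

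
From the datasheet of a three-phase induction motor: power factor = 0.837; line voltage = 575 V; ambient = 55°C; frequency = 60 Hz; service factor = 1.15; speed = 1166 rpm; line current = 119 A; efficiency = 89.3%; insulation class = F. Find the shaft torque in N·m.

P_in = √3·V·I·cosφ = 1.732 × 575 × 119 × 0.837 = 99195 W
P_out = η·P_in = 0.893 × 99195 = 88581 W
n = 1166 rpm
ω = 2π×1166/60 = 122.1 rad/s
τ = P_out/ω = 88581/122.1 = 725 N·m

725 N·m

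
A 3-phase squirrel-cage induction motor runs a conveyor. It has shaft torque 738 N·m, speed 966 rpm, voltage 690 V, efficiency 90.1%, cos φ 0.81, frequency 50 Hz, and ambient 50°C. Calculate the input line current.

ω = 2π×966/60 = 101.2 rad/s; P_out = τω = 738 × 101.2 = 74686 W
P_in = P_out / η = 74686 / 0.901 = 82892 W
I_L = P_in / (√3·V_L·cosφ) = 82892 / (1.732 × 690 × 0.81) = 85.6 A

85.6 A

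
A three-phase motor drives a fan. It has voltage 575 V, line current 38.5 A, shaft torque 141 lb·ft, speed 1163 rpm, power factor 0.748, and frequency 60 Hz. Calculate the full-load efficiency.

τ = 141 lb·ft × 1.356 = 191.2 N·m
ω = 2π × 1163/60 = 121.8 rad/s; P_out = τω = 191.2 × 121.8 = 23288 W
P_in = √3·V_L·I_L·cosφ = 1.732 × 575 × 38.5 × 0.748 = 28680 W
η = P_out / P_in = 23288 / 28680 = 0.812 = 81.2%

81.2 %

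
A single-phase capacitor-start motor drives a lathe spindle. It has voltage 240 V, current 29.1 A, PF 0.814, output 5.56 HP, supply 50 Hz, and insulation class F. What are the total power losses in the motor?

P_in = V·I·cosφ = 240×29.1×0.814 = 5685 W
P_out = 5.56×746 = 4148 W
Losses = P_in − P_out = 5685 − 4148 = 1537 W

1540 W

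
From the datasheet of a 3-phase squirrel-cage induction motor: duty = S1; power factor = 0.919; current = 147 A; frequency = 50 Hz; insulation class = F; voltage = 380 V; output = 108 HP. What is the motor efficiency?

P_out = 108 × 746 = 80568 W
P_in = √3·V_L·I_L·cosφ = 1.732 × 380 × 147 × 0.919 = 88913 W
η = P_out / P_in = 80568 / 88913 = 0.906 = 90.6%

90.6 %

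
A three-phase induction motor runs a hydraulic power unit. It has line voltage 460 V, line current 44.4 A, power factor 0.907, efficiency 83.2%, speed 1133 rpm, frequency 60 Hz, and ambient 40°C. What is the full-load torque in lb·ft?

P_in = √3·V·I·cosφ = 1.732 × 460 × 44.4 × 0.907 = 32085 W
P_out = η·P_in = 0.832 × 32085 = 26695 W
n = 1133 rpm
ω = 2π×1133/60 = 118.6 rad/s
τ = P_out/ω = 26695/118.6 = 225.1 N·m
In lb·ft: 225.1/1.356 = 166 lb·ft

166 lb·ft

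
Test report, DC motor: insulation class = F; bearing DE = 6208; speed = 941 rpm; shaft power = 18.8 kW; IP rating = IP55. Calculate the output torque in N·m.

ω = 2π × 941/60 = 98.54 rad/s
τ = P/ω = 18800/98.54 = 191 N·m

191 N·m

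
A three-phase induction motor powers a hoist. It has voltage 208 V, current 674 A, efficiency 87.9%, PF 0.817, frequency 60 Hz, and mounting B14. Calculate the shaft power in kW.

174 kW

P_in = √3·V·I·cosφ = 1.732 × 208 × 674 × 0.817 = 198378 W
P_out = η·P_in = 0.879 × 198378 = 174374 W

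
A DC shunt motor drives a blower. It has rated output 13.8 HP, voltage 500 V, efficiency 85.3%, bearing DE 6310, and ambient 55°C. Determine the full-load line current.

24.1 A

P_out = 13.8 × 746 = 10295 W
P_in = P_out / η = 10295 / 0.853 = 12069 W
I = P_in / V = 12069 / 500 = 24.1 A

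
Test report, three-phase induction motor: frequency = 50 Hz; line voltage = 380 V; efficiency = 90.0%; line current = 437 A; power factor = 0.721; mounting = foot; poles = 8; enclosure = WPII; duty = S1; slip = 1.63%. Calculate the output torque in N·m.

2420 N·m

P_in = √3·V·I·cosφ = 1.732 × 380 × 437 × 0.721 = 207371 W
P_out = η·P_in = 0.9 × 207371 = 186634 W
n_s = 120×50/8 = 750 rpm; n = 750×(1−0.0163) = 738 rpm
ω = 2π×738/60 = 77.28 rad/s
τ = P_out/ω = 186634/77.28 = 2420 N·m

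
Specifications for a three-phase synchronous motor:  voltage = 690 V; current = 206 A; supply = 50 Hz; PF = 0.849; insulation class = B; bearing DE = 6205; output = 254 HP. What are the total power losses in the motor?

19.5 kW

P_in = √3·V·I·cosφ = 1.732×690×206×0.849 = 209012 W
P_out = 254×746 = 189484 W
Losses = P_in − P_out = 209012 − 189484 = 19528 W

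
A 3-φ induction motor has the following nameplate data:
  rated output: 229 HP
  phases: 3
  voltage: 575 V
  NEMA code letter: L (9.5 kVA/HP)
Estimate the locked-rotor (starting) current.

2180 A

S_LR = 9.5 × 229 = 2175.5 kVA
I_LR = S_LR/(√3·V_L) = 2175500/(1.732×575) = 2180 A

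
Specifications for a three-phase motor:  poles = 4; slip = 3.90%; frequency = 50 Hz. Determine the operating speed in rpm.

n_s = 120f/p = 120×50/4 = 1500 rpm
n = n_s(1 − s) = 1500 × (1 − 0.039) = 1442 rpm

1442 rpm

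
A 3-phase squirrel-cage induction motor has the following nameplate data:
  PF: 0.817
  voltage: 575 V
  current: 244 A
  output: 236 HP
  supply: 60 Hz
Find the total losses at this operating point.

22.5 kW

P_in = √3·V·I·cosφ = 1.732×575×244×0.817 = 198531 W
P_out = 236×746 = 176056 W
Losses = P_in − P_out = 198531 − 176056 = 22475 W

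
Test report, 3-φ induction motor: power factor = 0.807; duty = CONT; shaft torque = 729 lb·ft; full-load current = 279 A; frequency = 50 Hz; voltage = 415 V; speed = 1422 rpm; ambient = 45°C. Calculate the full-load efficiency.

τ = 729 lb·ft × 1.356 = 988.5 N·m
ω = 2π × 1422/60 = 148.9 rad/s; P_out = τω = 988.5 × 148.9 = 147188 W
P_in = √3·V_L·I_L·cosφ = 1.732 × 415 × 279 × 0.807 = 161835 W
η = P_out / P_in = 147188 / 161835 = 0.909 = 90.9%

90.9 %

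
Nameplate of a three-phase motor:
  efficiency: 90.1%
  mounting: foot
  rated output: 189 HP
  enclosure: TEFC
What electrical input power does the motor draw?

P_out = 189 × 746 = 140994 W
P_in = P_out/η = 140994/0.901 = 156486 W = 156 kW

156 kW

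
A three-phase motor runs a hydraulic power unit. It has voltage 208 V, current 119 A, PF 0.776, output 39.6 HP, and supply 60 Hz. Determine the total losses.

3730 W

P_in = √3·V·I·cosφ = 1.732×208×119×0.776 = 33267 W
P_out = 39.6×746 = 29542 W
Losses = P_in − P_out = 33267 − 29542 = 3725 W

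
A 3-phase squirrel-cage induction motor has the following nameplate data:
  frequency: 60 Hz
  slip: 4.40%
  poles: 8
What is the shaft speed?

860 rpm

n_s = 120f/p = 120×60/8 = 900 rpm
n = n_s(1 − s) = 900 × (1 − 0.044) = 860 rpm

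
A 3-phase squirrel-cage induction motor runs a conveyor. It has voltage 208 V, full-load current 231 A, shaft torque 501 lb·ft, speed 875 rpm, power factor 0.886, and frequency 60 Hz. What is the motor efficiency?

τ = 501 lb·ft × 1.356 = 679.4 N·m
ω = 2π × 875/60 = 91.63 rad/s; P_out = τω = 679.4 × 91.63 = 62253 W
P_in = √3·V_L·I_L·cosφ = 1.732 × 208 × 231 × 0.886 = 73732 W
η = P_out / P_in = 62253 / 73732 = 0.844 = 84.4%

84.4 %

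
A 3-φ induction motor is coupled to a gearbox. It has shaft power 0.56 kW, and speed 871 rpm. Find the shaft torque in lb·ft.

4.53 lb·ft

ω = 2π × 871/60 = 91.21 rad/s
τ = P/ω = 560/91.21 = 6.14 N·m
In lb·ft: 6.14/1.356 = 4.53 lb·ft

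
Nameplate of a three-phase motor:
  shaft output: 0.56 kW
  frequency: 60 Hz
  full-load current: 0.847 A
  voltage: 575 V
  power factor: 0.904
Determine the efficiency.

73.4 %

P_out = 0.56 kW = 560 W
P_in = √3·V_L·I_L·cosφ = 1.732 × 575 × 0.847 × 0.904 = 763 W
η = P_out / P_in = 560 / 763 = 0.734 = 73.4%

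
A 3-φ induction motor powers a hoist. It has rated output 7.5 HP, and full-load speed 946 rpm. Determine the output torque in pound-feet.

41.7 lb·ft

P_out = 7.5 × 746 = 5595 W
ω = 2π × 946/60 = 99.06 rad/s
τ = P_out/ω = 5595/99.06 = 56.48 N·m
In lb·ft: 56.48/1.356 = 41.7 lb·ft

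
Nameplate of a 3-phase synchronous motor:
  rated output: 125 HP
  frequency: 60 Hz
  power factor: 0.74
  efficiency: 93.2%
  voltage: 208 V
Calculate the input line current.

P_out = 125 × 746 = 93250 W
P_in = P_out / η = 93250 / 0.932 = 100054 W
I_L = P_in / (√3·V_L·cosφ) = 100054 / (1.732 × 208 × 0.74) = 375 A

375 A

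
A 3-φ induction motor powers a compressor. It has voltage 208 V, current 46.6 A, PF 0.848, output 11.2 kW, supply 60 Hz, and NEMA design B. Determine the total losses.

P_in = √3·V·I·cosφ = 1.732×208×46.6×0.848 = 14236 W
P_out = 11200 W
Losses = P_in − P_out = 14236 − 11200 = 3036 W

3040 W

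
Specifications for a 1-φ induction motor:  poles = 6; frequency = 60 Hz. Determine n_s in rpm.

1200 rpm

n_s = 120f/p = 120×60/6 = 1200 rpm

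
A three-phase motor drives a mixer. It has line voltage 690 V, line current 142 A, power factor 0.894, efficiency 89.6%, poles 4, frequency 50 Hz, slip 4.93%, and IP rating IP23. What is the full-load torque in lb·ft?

P_in = √3·V·I·cosφ = 1.732 × 690 × 142 × 0.894 = 151713 W
P_out = η·P_in = 0.896 × 151713 = 135935 W
n_s = 120×50/4 = 1500 rpm; n = 1500×(1−0.0493) = 1426 rpm
ω = 2π×1426/60 = 149.3 rad/s
τ = P_out/ω = 135935/149.3 = 910.5 N·m
In lb·ft: 910.5/1.356 = 671 lb·ft

671 lb·ft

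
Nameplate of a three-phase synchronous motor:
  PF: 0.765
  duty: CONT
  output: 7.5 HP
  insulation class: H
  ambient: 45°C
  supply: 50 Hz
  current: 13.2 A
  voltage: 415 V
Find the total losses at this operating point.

P_in = √3·V·I·cosφ = 1.732×415×13.2×0.765 = 7258 W
P_out = 7.5×746 = 5595 W
Losses = P_in − P_out = 7258 − 5595 = 1663 W

1.66 kW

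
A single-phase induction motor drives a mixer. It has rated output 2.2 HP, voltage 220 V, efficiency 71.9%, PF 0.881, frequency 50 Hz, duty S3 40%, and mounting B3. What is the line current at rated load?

P_out = 2.2 × 746 = 1641 W
P_in = P_out / η = 1641 / 0.719 = 2282 W
I = P_in / (V·cosφ) = 2282 / (220 × 0.881) = 11.8 A

11.8 A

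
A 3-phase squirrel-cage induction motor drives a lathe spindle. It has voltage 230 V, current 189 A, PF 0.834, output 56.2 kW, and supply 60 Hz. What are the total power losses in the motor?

6.59 kW

P_in = √3·V·I·cosφ = 1.732×230×189×0.834 = 62792 W
P_out = 56200 W
Losses = P_in − P_out = 62792 − 56200 = 6592 W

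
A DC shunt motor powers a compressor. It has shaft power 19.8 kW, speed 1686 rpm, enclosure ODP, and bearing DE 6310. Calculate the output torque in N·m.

112 N·m

ω = 2π × 1686/60 = 176.6 rad/s
τ = P/ω = 19800/176.6 = 112 N·m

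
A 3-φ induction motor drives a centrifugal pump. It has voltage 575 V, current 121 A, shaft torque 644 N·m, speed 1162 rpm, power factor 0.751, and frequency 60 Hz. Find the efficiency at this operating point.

86.6 %

ω = 2π × 1162/60 = 121.7 rad/s; P_out = τω = 644 × 121.7 = 78375 W
P_in = √3·V_L·I_L·cosφ = 1.732 × 575 × 121 × 0.751 = 90498 W
η = P_out / P_in = 78375 / 90498 = 0.866 = 86.6%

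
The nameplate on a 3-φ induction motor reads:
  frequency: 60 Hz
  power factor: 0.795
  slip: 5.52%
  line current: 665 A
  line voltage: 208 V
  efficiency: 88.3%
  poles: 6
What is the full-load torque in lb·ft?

1040 lb·ft

P_in = √3·V·I·cosφ = 1.732 × 208 × 665 × 0.795 = 190458 W
P_out = η·P_in = 0.883 × 190458 = 168174 W
n_s = 120×60/6 = 1200 rpm; n = 1200×(1−0.0552) = 1134 rpm
ω = 2π×1134/60 = 118.8 rad/s
τ = P_out/ω = 168174/118.8 = 1416 N·m
In lb·ft: 1416/1.356 = 1040 lb·ft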